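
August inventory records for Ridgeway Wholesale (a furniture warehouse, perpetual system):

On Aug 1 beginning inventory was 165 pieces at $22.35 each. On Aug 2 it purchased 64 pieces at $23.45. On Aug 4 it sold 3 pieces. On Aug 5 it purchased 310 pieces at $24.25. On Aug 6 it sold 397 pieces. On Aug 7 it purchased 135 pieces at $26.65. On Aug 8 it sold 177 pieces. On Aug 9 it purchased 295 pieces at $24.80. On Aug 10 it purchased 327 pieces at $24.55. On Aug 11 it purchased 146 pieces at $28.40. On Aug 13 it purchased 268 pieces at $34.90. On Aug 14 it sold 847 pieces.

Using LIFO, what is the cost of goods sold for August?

COGS = $38,292.10

Aug 4, 3 sold [LIFO — newest first]: 3 @ $23.45 = $70.35
Aug 6, 397 sold [LIFO — newest first]: 310 @ $24.25 + 61 @ $23.45 + 26 @ $22.35 = $9,529.05
Aug 8, 177 sold [LIFO — newest first]: 135 @ $26.65 + 42 @ $22.35 = $4,536.45
Aug 14, 847 sold [LIFO — newest first]: 268 @ $34.90 + 146 @ $28.40 + 327 @ $24.55 + 106 @ $24.80 = $24,156.25
Total COGS = $70.35 + $9,529.05 + $4,536.45 + $24,156.25 = $38,292.10
Ending inventory: 97 @ $22.35 + 189 @ $24.80 = $6,855.15
Check: goods available $45,147.25 = COGS $38,292.10 + ending $6,855.15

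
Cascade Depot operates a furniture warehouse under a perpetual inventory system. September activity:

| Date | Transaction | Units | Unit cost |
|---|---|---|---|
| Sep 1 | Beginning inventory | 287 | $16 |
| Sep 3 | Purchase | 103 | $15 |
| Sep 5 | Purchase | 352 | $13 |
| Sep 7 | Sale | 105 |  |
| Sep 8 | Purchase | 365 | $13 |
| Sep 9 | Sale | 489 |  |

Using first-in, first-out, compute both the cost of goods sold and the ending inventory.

Sep 7, 105 sold [FIFO — oldest first]: 105 @ $16 = $1,680
Sep 9, 489 sold [FIFO — oldest first]: 182 @ $16 + 103 @ $15 + 204 @ $13 = $7,109
Total COGS = $1,680 + $7,109 = $8,789
Ending inventory: 148 @ $13 + 365 @ $13 = $6,669

COGS = $8,789; ending inventory = $6,669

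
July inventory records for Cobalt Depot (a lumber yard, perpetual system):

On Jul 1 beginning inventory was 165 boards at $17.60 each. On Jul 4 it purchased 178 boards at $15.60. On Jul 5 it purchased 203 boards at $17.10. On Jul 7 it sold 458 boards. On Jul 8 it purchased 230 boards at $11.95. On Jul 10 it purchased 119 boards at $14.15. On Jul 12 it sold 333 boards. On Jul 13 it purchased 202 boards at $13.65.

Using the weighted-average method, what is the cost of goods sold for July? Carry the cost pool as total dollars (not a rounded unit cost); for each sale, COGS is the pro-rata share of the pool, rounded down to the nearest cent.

COGS = $12,178.56

After Jul 1: 165 on hand, pool $2,904.00 (≈ $17.6000 each)
After Jul 4: 343 on hand, pool $5,680.80 (≈ $16.5621 each)
After Jul 5: 546 on hand, pool $9,152.10 (≈ $16.7621 each)
Jul 7, sell 458: 458/546 × $9,152.10 → $7,677.03
After Jul 8: 318 on hand, pool $4,223.57 (≈ $13.2817 each)
After Jul 10: 437 on hand, pool $5,907.42 (≈ $13.5181 each)
Jul 12, sell 333: 333/437 × $5,907.42 → $4,501.53
After Jul 13: 306 on hand, pool $4,163.19 (≈ $13.6052 each)
Total COGS = $7,677.03 + $4,501.53 = $12,178.56
Ending inventory (cost pool remaining) = $4,163.19
Check: goods available $16,341.75 = COGS $12,178.56 + ending $4,163.19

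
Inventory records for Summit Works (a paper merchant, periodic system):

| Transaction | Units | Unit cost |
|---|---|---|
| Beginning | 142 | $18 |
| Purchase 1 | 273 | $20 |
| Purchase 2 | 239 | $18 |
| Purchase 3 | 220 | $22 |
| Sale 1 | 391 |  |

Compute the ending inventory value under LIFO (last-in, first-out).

Sale 1 (391) [LIFO — newest first]: 220 @ $22 + 171 @ $18 = $7,918
Ending inventory: 142 @ $18 + 273 @ $20 + 68 @ $18 = $9,240

Ending inventory = $9,240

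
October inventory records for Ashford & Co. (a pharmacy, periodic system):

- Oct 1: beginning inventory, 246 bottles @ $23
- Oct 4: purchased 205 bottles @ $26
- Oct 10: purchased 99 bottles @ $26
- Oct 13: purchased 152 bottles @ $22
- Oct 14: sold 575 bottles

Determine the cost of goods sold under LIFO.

COGS = $13,985

Oct 14, 575 sold [LIFO — newest first]: 152 @ $22 + 99 @ $26 + 205 @ $26 + 119 @ $23 = $13,985
Ending inventory: 127 @ $23 = $2,921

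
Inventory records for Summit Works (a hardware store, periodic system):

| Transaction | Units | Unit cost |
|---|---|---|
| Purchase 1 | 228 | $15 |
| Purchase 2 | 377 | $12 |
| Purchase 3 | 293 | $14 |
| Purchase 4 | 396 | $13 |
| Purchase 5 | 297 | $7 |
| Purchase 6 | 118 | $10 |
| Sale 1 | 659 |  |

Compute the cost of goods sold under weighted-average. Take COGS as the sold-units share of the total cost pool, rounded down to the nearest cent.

COGS = $7,886.79

Sale 1, sell 659: 659/1709 × $20,453.00 → $7,886.79
Ending inventory (cost pool remaining) = $12,566.21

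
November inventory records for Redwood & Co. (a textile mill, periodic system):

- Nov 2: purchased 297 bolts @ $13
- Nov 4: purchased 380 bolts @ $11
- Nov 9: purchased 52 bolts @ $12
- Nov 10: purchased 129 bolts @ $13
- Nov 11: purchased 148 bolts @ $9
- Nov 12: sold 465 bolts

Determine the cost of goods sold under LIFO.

Nov 12, 465 sold [LIFO — newest first]: 148 @ $9 + 129 @ $13 + 52 @ $12 + 136 @ $11 = $5,129
Ending inventory: 297 @ $13 + 244 @ $11 = $6,545

COGS = $5,129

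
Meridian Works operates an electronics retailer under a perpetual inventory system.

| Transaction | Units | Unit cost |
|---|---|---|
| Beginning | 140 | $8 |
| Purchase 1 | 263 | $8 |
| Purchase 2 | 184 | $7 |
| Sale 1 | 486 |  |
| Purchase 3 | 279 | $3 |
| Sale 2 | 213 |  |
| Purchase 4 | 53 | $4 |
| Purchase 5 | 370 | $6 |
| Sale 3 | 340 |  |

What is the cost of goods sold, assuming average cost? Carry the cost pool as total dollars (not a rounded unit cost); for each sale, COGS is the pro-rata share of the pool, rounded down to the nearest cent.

After Beginning: 140 on hand, pool $1,120.00 (≈ $8.0000 each)
After Purchase 1: 403 on hand, pool $3,224.00 (≈ $8.0000 each)
After Purchase 2: 587 on hand, pool $4,512.00 (≈ $7.6865 each)
Sale 1, sell 486: 486/587 × $4,512.00 → $3,735.65
After Purchase 3: 380 on hand, pool $1,613.35 (≈ $4.2457 each)
Sale 2, sell 213: 213/380 × $1,613.35 → $904.32
After Purchase 4: 220 on hand, pool $921.03 (≈ $4.1865 each)
After Purchase 5: 590 on hand, pool $3,141.03 (≈ $5.3238 each)
Sale 3, sell 340: 340/590 × $3,141.03 → $1,810.08
Total COGS = $3,735.65 + $904.32 + $1,810.08 = $6,450.05
Ending inventory (cost pool remaining) = $1,330.95
Check: goods available $7,781.00 = COGS $6,450.05 + ending $1,330.95

COGS = $6,450.05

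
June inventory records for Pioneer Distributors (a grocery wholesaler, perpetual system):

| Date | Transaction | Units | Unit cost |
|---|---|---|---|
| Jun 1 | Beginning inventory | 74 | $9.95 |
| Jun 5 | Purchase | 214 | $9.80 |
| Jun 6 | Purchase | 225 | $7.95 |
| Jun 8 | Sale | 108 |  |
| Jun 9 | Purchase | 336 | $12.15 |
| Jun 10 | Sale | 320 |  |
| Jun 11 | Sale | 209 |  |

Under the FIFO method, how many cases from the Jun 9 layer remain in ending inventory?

Jun 8, 108 sold [FIFO — oldest first]: 74 @ $9.95 + 34 @ $9.80 = $1,069.50
Jun 10, 320 sold [FIFO — oldest first]: 180 @ $9.80 + 140 @ $7.95 = $2,877.00
Jun 11, 209 sold [FIFO — oldest first]: 85 @ $7.95 + 124 @ $12.15 = $2,182.35
Total COGS = $1,069.50 + $2,877.00 + $2,182.35 = $6,128.85
Ending inventory: 212 @ $12.15 = $2,575.80

212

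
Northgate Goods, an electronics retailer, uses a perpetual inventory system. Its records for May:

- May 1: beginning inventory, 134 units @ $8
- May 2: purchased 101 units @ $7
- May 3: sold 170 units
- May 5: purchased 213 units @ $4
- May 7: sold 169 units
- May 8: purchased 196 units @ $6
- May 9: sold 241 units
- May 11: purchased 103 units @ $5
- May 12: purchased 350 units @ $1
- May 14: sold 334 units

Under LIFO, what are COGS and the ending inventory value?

May 3, 170 sold [LIFO — newest first]: 101 @ $7 + 69 @ $8 = $1,259
May 7, 169 sold [LIFO — newest first]: 169 @ $4 = $676
May 9, 241 sold [LIFO — newest first]: 196 @ $6 + 44 @ $4 + 1 @ $8 = $1,360
May 14, 334 sold [LIFO — newest first]: 334 @ $1 = $334
Total COGS = $1,259 + $676 + $1,360 + $334 = $3,629
Ending inventory: 64 @ $8 + 103 @ $5 + 16 @ $1 = $1,043

COGS = $3,629; ending inventory = $1,043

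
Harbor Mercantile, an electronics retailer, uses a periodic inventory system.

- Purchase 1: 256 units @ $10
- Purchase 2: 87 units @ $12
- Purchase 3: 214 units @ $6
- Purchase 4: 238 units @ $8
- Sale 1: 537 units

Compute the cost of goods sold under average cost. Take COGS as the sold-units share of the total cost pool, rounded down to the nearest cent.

COGS = $4,587.80

Sale 1, sell 537: 537/795 × $6,792.00 → $4,587.80
Ending inventory (cost pool remaining) = $2,204.20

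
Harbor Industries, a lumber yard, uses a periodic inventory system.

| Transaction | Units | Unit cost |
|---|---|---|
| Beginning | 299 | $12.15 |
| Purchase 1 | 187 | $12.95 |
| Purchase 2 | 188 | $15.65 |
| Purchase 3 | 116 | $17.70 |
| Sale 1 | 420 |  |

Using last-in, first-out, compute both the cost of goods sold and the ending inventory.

Sale 1 (420) [LIFO — newest first]: 116 @ $17.70 + 188 @ $15.65 + 116 @ $12.95 = $6,497.60
Ending inventory: 299 @ $12.15 + 71 @ $12.95 = $4,552.30

COGS = $6,497.60; ending inventory = $4,552.30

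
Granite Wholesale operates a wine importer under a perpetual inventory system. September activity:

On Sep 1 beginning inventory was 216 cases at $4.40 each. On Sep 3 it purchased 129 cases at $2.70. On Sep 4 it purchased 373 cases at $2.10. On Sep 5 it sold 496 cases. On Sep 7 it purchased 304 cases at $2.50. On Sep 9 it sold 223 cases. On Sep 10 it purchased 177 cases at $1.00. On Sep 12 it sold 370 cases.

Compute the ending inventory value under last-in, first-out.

Sep 5, 496 sold [LIFO — newest first]: 373 @ $2.10 + 123 @ $2.70 = $1,115.40
Sep 9, 223 sold [LIFO — newest first]: 223 @ $2.50 = $557.50
Sep 12, 370 sold [LIFO — newest first]: 177 @ $1.00 + 81 @ $2.50 + 6 @ $2.70 + 106 @ $4.40 = $862.10
Total COGS = $1,115.40 + $557.50 + $862.10 = $2,535.00
Ending inventory: 110 @ $4.40 = $484.00

Ending inventory = $484.00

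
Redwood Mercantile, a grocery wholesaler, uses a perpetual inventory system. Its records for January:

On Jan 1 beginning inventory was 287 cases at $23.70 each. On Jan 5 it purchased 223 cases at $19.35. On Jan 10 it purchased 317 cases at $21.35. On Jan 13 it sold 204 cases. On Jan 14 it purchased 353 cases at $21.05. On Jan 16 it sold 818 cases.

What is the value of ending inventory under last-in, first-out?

Jan 13, 204 sold [LIFO — newest first]: 204 @ $21.35 = $4,355.40
Jan 16, 818 sold [LIFO — newest first]: 353 @ $21.05 + 113 @ $21.35 + 223 @ $19.35 + 129 @ $23.70 = $17,215.55
Total COGS = $4,355.40 + $17,215.55 = $21,570.95
Ending inventory: 158 @ $23.70 = $3,744.60

Ending inventory = $3,744.60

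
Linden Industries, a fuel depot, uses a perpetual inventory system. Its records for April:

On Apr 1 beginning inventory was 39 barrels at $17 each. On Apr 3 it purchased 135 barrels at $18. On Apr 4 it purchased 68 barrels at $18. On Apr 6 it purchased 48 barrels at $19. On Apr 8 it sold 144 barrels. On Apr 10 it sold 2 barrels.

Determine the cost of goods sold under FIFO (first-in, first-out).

Apr 8, 144 sold [FIFO — oldest first]: 39 @ $17 + 105 @ $18 = $2,553
Apr 10, 2 sold [FIFO — oldest first]: 2 @ $18 = $36
Total COGS = $2,553 + $36 = $2,589
Ending inventory: 28 @ $18 + 68 @ $18 + 48 @ $19 = $2,640
Check: goods available $5,229 = COGS $2,589 + ending $2,640

COGS = $2,589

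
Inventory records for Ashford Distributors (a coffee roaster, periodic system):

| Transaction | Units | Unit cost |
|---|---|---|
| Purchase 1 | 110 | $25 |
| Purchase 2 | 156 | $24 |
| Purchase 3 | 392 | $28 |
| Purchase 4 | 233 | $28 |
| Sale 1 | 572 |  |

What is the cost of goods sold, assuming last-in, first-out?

Sale 1 (572) [LIFO — newest first]: 233 @ $28 + 339 @ $28 = $16,016
Ending inventory: 110 @ $25 + 156 @ $24 + 53 @ $28 = $7,978

COGS = $16,016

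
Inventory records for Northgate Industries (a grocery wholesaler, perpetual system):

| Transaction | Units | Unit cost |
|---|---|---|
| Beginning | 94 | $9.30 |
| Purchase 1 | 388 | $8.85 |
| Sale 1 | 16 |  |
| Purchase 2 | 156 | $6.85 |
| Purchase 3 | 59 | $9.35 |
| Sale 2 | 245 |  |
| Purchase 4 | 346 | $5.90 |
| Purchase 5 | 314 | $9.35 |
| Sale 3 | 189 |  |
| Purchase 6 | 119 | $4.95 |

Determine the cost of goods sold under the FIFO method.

Sale 1 (16) [FIFO — oldest first]: 16 @ $9.30 = $148.80
Sale 2 (245) [FIFO — oldest first]: 78 @ $9.30 + 167 @ $8.85 = $2,203.35
Sale 3 (189) [FIFO — oldest first]: 189 @ $8.85 = $1,672.65
Total COGS = $148.80 + $2,203.35 + $1,672.65 = $4,024.80
Ending inventory: 32 @ $8.85 + 156 @ $6.85 + 59 @ $9.35 + 346 @ $5.90 + 314 @ $9.35 + 119 @ $4.95 = $7,469.80

COGS = $4,024.80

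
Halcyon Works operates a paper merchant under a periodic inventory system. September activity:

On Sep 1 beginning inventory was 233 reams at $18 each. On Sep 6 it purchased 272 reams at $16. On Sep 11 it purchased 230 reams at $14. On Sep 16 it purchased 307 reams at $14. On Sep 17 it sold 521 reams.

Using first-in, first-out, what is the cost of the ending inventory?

Sep 17, 521 sold [FIFO — oldest first]: 233 @ $18 + 272 @ $16 + 16 @ $14 = $8,770
Ending inventory: 214 @ $14 + 307 @ $14 = $7,294

Ending inventory = $7,294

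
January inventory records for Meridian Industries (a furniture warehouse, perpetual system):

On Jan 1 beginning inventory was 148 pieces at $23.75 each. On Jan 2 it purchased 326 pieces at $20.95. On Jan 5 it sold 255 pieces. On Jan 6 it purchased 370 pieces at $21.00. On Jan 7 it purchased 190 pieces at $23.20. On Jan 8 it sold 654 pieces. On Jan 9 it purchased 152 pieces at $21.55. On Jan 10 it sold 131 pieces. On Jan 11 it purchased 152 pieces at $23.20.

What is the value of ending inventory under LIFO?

Ending inventory = $6,947.70

Jan 5, 255 sold [LIFO — newest first]: 255 @ $20.95 = $5,342.25
Jan 8, 654 sold [LIFO — newest first]: 190 @ $23.20 + 370 @ $21.00 + 71 @ $20.95 + 23 @ $23.75 = $14,211.70
Jan 10, 131 sold [LIFO — newest first]: 131 @ $21.55 = $2,823.05
Total COGS = $5,342.25 + $14,211.70 + $2,823.05 = $22,377.00
Ending inventory: 125 @ $23.75 + 21 @ $21.55 + 152 @ $23.20 = $6,947.70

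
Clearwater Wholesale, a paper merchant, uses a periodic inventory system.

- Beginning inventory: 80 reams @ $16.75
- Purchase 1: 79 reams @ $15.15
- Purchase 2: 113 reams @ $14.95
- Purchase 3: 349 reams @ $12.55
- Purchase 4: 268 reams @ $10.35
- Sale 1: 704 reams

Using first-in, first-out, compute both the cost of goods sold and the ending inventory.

COGS = $9,465.20; ending inventory = $1,914.75

Sale 1 (704) [FIFO — oldest first]: 80 @ $16.75 + 79 @ $15.15 + 113 @ $14.95 + 349 @ $12.55 + 83 @ $10.35 = $9,465.20
Ending inventory: 185 @ $10.35 = $1,914.75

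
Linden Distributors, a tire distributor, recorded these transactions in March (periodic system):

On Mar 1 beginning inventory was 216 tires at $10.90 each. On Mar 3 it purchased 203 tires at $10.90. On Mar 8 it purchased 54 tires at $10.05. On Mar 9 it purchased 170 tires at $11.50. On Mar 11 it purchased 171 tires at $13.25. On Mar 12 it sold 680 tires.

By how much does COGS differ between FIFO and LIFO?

FIFO COGS: 216 @ $10.90 + 203 @ $10.90 + 54 @ $10.05 + 170 @ $11.50 + 37 @ $13.25 = $7,555.05
LIFO COGS: 171 @ $13.25 + 170 @ $11.50 + 54 @ $10.05 + 203 @ $10.90 + 82 @ $10.90 = $7,869.95
Difference = |$7,555.05 − $7,869.95| = $314.90

$314.90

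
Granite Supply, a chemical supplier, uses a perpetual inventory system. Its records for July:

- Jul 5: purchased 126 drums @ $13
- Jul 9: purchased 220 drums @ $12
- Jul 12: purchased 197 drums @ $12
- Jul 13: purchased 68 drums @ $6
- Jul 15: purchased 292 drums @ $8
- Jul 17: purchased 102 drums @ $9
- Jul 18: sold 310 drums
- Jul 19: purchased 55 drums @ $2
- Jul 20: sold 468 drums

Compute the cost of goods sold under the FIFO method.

COGS = $8,386

Jul 18, 310 sold [FIFO — oldest first]: 126 @ $13 + 184 @ $12 = $3,846
Jul 20, 468 sold [FIFO — oldest first]: 36 @ $12 + 197 @ $12 + 68 @ $6 + 167 @ $8 = $4,540
Total COGS = $3,846 + $4,540 = $8,386
Ending inventory: 125 @ $8 + 102 @ $9 + 55 @ $2 = $2,028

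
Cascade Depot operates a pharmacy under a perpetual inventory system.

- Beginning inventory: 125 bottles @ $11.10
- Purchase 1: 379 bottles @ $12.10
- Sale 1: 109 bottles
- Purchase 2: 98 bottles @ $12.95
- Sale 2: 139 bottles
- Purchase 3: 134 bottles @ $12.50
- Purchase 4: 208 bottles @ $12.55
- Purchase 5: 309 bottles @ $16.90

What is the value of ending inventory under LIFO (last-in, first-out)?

Sale 1 (109) [LIFO — newest first]: 109 @ $12.10 = $1,318.90
Sale 2 (139) [LIFO — newest first]: 98 @ $12.95 + 41 @ $12.10 = $1,765.20
Total COGS = $1,318.90 + $1,765.20 = $3,084.10
Ending inventory: 125 @ $11.10 + 229 @ $12.10 + 134 @ $12.50 + 208 @ $12.55 + 309 @ $16.90 = $13,665.90
Check: goods available $16,750.00 = COGS $3,084.10 + ending $13,665.90

Ending inventory = $13,665.90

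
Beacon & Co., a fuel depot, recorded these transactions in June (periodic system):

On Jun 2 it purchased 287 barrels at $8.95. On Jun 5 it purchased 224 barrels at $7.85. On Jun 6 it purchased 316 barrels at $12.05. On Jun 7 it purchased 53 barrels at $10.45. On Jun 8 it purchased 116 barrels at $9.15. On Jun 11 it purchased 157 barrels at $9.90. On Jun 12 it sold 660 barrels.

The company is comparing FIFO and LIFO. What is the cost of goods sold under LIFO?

COGS = $7,118.65

FIFO COGS: 287 @ $8.95 + 224 @ $7.85 + 149 @ $12.05 = $6,122.50
LIFO COGS: 157 @ $9.90 + 116 @ $9.15 + 53 @ $10.45 + 316 @ $12.05 + 18 @ $7.85 = $7,118.65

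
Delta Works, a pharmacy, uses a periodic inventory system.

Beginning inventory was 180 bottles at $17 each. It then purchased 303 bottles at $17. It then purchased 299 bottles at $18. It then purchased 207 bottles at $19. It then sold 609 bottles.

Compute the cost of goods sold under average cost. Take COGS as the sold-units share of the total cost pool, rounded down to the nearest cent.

Sale 1, sell 609: 609/989 × $17,526.00 → $10,792.04
Ending inventory (cost pool remaining) = $6,733.96

COGS = $10,792.04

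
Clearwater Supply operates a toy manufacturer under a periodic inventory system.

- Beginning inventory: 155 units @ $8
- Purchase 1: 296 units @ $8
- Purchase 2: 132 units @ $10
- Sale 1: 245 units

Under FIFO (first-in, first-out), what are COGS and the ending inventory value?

COGS = $1,960; ending inventory = $2,968

Sale 1 (245) [FIFO — oldest first]: 155 @ $8 + 90 @ $8 = $1,960
Ending inventory: 206 @ $8 + 132 @ $10 = $2,968
Check: goods available $4,928 = COGS $1,960 + ending $2,968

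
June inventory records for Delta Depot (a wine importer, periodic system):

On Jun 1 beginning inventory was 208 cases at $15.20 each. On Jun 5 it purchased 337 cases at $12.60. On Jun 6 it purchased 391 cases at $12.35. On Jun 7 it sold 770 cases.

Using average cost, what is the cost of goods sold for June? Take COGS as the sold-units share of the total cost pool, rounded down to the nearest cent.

Jun 7, sell 770: 770/936 × $12,236.65 → $10,066.47
Ending inventory (cost pool remaining) = $2,170.18
Check: goods available $12,236.65 = COGS $10,066.47 + ending $2,170.18

COGS = $10,066.47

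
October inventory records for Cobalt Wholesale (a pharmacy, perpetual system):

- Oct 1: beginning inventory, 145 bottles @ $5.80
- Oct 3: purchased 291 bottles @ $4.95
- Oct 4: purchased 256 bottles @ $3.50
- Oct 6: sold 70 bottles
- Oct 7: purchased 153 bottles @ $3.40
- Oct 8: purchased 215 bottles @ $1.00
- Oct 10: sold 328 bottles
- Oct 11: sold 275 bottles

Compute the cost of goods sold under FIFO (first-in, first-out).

COGS = $3,110.95

Oct 6, 70 sold [FIFO — oldest first]: 70 @ $5.80 = $406.00
Oct 10, 328 sold [FIFO — oldest first]: 75 @ $5.80 + 253 @ $4.95 = $1,687.35
Oct 11, 275 sold [FIFO — oldest first]: 38 @ $4.95 + 237 @ $3.50 = $1,017.60
Total COGS = $406.00 + $1,687.35 + $1,017.60 = $3,110.95
Ending inventory: 19 @ $3.50 + 153 @ $3.40 + 215 @ $1.00 = $801.70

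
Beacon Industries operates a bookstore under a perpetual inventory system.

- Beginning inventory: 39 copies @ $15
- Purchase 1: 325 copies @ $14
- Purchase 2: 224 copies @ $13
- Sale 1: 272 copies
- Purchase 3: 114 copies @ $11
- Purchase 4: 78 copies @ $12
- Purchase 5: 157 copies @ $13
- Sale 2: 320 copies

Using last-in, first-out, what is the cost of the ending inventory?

Sale 1 (272) [LIFO — newest first]: 224 @ $13 + 48 @ $14 = $3,584
Sale 2 (320) [LIFO — newest first]: 157 @ $13 + 78 @ $12 + 85 @ $11 = $3,912
Total COGS = $3,584 + $3,912 = $7,496
Ending inventory: 39 @ $15 + 277 @ $14 + 29 @ $11 = $4,782

Ending inventory = $4,782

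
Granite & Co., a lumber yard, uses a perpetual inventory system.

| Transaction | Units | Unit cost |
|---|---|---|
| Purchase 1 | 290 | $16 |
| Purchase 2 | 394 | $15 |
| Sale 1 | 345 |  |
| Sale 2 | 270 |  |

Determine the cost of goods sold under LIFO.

COGS = $9,446

Sale 1 (345) [LIFO — newest first]: 345 @ $15 = $5,175
Sale 2 (270) [LIFO — newest first]: 49 @ $15 + 221 @ $16 = $4,271
Total COGS = $5,175 + $4,271 = $9,446
Ending inventory: 69 @ $16 = $1,104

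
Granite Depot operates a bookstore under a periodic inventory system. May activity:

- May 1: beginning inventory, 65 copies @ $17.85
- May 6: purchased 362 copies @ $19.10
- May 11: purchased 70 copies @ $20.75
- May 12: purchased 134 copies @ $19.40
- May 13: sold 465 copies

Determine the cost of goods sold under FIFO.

COGS = $8,862.95

May 13, 465 sold [FIFO — oldest first]: 65 @ $17.85 + 362 @ $19.10 + 38 @ $20.75 = $8,862.95
Ending inventory: 32 @ $20.75 + 134 @ $19.40 = $3,263.60
Check: goods available $12,126.55 = COGS $8,862.95 + ending $3,263.60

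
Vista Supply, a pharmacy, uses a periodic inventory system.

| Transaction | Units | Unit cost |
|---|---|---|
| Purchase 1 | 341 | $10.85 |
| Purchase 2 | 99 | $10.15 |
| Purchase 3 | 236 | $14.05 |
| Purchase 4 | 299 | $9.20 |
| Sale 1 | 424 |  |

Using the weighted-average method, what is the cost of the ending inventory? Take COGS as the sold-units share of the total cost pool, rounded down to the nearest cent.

Sale 1, sell 424: 424/975 × $10,771.30 → $4,684.13
Ending inventory (cost pool remaining) = $6,087.17

Ending inventory = $6,087.17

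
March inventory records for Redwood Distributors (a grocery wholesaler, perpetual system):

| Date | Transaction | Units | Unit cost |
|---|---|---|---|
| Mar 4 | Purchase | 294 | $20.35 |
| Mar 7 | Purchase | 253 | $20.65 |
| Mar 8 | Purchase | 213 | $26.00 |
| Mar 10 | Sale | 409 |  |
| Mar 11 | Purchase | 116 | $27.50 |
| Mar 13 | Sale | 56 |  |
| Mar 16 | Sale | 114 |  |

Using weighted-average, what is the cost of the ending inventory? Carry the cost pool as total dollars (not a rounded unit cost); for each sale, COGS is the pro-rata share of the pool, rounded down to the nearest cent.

After Mar 4: 294 on hand, pool $5,982.90 (≈ $20.3500 each)
After Mar 7: 547 on hand, pool $11,207.35 (≈ $20.4888 each)
After Mar 8: 760 on hand, pool $16,745.35 (≈ $22.0334 each)
Mar 10, sell 409: 409/760 × $16,745.35 → $9,011.64
After Mar 11: 467 on hand, pool $10,923.71 (≈ $23.3912 each)
Mar 13, sell 56: 56/467 × $10,923.71 → $1,309.90
Mar 16, sell 114: 114/411 × $9,613.81 → $2,666.60
Total COGS = $9,011.64 + $1,309.90 + $2,666.60 = $12,988.14
Ending inventory (cost pool remaining) = $6,947.21

Ending inventory = $6,947.21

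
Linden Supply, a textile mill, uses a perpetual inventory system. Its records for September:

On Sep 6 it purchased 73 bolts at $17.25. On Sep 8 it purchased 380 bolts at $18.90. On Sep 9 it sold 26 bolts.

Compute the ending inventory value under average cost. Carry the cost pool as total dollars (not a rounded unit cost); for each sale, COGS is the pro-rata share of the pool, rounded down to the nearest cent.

After Sep 6: 73 on hand, pool $1,259.25 (≈ $17.2500 each)
After Sep 8: 453 on hand, pool $8,441.25 (≈ $18.6341 each)
Sep 9, sell 26: 26/453 × $8,441.25 → $484.48
Ending inventory (cost pool remaining) = $7,956.77
Check: goods available $8,441.25 = COGS $484.48 + ending $7,956.77

Ending inventory = $7,956.77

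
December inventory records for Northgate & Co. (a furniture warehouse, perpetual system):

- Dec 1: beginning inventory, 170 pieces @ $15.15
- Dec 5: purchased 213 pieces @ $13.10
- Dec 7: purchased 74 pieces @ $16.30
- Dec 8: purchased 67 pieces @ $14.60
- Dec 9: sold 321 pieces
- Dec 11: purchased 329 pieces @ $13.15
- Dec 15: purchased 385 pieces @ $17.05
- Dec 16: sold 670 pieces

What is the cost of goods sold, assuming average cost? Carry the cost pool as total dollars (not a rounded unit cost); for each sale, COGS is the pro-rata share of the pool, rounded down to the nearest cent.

After Dec 1: 170 on hand, pool $2,575.50 (≈ $15.1500 each)
After Dec 5: 383 on hand, pool $5,365.80 (≈ $14.0099 each)
After Dec 7: 457 on hand, pool $6,572.00 (≈ $14.3807 each)
After Dec 8: 524 on hand, pool $7,550.20 (≈ $14.4088 each)
Dec 9, sell 321: 321/524 × $7,550.20 → $4,625.21
After Dec 11: 532 on hand, pool $7,251.34 (≈ $13.6303 each)
After Dec 15: 917 on hand, pool $13,815.59 (≈ $15.0661 each)
Dec 16, sell 670: 670/917 × $13,815.59 → $10,094.26
Total COGS = $4,625.21 + $10,094.26 = $14,719.47
Ending inventory (cost pool remaining) = $3,721.33

COGS = $14,719.47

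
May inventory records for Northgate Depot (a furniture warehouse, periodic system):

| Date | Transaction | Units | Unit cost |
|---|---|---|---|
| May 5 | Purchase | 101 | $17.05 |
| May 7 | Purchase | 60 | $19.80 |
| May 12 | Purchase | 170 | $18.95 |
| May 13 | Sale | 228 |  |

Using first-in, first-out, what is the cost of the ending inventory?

Ending inventory = $1,951.85

May 13, 228 sold [FIFO — oldest first]: 101 @ $17.05 + 60 @ $19.80 + 67 @ $18.95 = $4,179.70
Ending inventory: 103 @ $18.95 = $1,951.85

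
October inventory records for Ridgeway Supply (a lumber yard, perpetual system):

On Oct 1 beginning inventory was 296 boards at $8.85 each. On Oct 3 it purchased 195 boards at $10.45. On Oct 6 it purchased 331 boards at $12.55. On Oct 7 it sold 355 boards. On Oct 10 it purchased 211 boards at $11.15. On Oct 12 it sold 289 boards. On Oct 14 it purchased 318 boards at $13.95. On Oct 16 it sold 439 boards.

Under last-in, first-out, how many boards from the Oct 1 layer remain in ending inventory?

Oct 7, 355 sold [LIFO — newest first]: 331 @ $12.55 + 24 @ $10.45 = $4,404.85
Oct 12, 289 sold [LIFO — newest first]: 211 @ $11.15 + 78 @ $10.45 = $3,167.75
Oct 16, 439 sold [LIFO — newest first]: 318 @ $13.95 + 93 @ $10.45 + 28 @ $8.85 = $5,655.75
Total COGS = $4,404.85 + $3,167.75 + $5,655.75 = $13,228.35
Ending inventory: 268 @ $8.85 = $2,371.80

268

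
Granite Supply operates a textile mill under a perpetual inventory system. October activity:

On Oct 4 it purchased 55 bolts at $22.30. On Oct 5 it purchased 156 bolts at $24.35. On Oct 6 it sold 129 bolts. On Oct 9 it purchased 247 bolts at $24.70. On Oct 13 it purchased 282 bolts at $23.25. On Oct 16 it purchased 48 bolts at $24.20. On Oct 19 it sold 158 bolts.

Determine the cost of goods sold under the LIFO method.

COGS = $6,860.25

Oct 6, 129 sold [LIFO — newest first]: 129 @ $24.35 = $3,141.15
Oct 19, 158 sold [LIFO — newest first]: 48 @ $24.20 + 110 @ $23.25 = $3,719.10
Total COGS = $3,141.15 + $3,719.10 = $6,860.25
Ending inventory: 55 @ $22.30 + 27 @ $24.35 + 247 @ $24.70 + 172 @ $23.25 = $11,983.85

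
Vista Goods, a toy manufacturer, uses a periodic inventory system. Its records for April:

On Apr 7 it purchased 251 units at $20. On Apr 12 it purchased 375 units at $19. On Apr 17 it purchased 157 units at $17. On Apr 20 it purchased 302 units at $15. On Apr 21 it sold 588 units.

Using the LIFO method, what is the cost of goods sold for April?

COGS = $9,650

Apr 21, 588 sold [LIFO — newest first]: 302 @ $15 + 157 @ $17 + 129 @ $19 = $9,650
Ending inventory: 251 @ $20 + 246 @ $19 = $9,694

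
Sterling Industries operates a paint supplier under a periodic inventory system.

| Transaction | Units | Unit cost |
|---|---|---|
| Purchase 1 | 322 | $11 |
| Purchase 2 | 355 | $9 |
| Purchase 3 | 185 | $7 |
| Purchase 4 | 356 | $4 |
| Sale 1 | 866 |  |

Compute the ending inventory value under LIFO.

Sale 1 (866) [LIFO — newest first]: 356 @ $4 + 185 @ $7 + 325 @ $9 = $5,644
Ending inventory: 322 @ $11 + 30 @ $9 = $3,812
Check: goods available $9,456 = COGS $5,644 + ending $3,812

Ending inventory = $3,812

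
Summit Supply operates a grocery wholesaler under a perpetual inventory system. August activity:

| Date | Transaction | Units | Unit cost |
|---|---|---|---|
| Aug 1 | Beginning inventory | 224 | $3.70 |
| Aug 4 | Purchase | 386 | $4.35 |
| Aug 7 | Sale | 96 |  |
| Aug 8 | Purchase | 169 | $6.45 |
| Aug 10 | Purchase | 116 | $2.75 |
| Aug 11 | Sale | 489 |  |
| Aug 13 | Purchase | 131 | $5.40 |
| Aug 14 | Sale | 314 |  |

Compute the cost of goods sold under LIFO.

Aug 7, 96 sold [LIFO — newest first]: 96 @ $4.35 = $417.60
Aug 11, 489 sold [LIFO — newest first]: 116 @ $2.75 + 169 @ $6.45 + 204 @ $4.35 = $2,296.45
Aug 14, 314 sold [LIFO — newest first]: 131 @ $5.40 + 86 @ $4.35 + 97 @ $3.70 = $1,440.40
Total COGS = $417.60 + $2,296.45 + $1,440.40 = $4,154.45
Ending inventory: 127 @ $3.70 = $469.90
Check: goods available $4,624.35 = COGS $4,154.45 + ending $469.90

COGS = $4,154.45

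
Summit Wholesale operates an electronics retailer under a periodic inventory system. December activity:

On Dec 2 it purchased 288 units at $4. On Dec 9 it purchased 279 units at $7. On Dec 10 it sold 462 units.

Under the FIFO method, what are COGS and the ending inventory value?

Dec 10, 462 sold [FIFO — oldest first]: 288 @ $4 + 174 @ $7 = $2,370
Ending inventory: 105 @ $7 = $735
Check: goods available $3,105 = COGS $2,370 + ending $735

COGS = $2,370; ending inventory = $735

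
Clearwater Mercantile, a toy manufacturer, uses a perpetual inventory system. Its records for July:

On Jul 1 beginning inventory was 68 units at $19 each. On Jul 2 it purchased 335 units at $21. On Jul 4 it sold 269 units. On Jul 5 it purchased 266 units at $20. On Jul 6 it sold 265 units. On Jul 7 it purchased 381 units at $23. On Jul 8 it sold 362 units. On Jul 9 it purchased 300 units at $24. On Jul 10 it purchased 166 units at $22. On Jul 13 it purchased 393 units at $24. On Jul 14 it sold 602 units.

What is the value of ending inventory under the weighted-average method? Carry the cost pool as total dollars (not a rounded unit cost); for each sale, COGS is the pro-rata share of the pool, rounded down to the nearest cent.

After Jul 1: 68 on hand, pool $1,292.00 (≈ $19.0000 each)
After Jul 2: 403 on hand, pool $8,327.00 (≈ $20.6625 each)
Jul 4, sell 269: 269/403 × $8,327.00 → $5,558.22
After Jul 5: 400 on hand, pool $8,088.78 (≈ $20.2219 each)
Jul 6, sell 265: 265/400 × $8,088.78 → $5,358.81
After Jul 7: 516 on hand, pool $11,492.97 (≈ $22.2732 each)
Jul 8, sell 362: 362/516 × $11,492.97 → $8,062.89
After Jul 9: 454 on hand, pool $10,630.08 (≈ $23.4143 each)
After Jul 10: 620 on hand, pool $14,282.08 (≈ $23.0356 each)
After Jul 13: 1013 on hand, pool $23,714.08 (≈ $23.4098 each)
Jul 14, sell 602: 602/1013 × $23,714.08 → $14,092.67
Total COGS = $5,558.22 + $5,358.81 + $8,062.89 + $14,092.67 = $33,072.59
Ending inventory (cost pool remaining) = $9,621.41

Ending inventory = $9,621.41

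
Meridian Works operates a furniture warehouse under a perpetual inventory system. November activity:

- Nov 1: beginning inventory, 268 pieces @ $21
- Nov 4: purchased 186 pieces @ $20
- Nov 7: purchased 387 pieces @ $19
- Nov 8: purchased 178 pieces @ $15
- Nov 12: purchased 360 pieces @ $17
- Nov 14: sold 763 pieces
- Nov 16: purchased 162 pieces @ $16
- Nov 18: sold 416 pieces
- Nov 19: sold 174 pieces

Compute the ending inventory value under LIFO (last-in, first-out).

Nov 14, 763 sold [LIFO — newest first]: 360 @ $17 + 178 @ $15 + 225 @ $19 = $13,065
Nov 18, 416 sold [LIFO — newest first]: 162 @ $16 + 162 @ $19 + 92 @ $20 = $7,510
Nov 19, 174 sold [LIFO — newest first]: 94 @ $20 + 80 @ $21 = $3,560
Total COGS = $13,065 + $7,510 + $3,560 = $24,135
Ending inventory: 188 @ $21 = $3,948

Ending inventory = $3,948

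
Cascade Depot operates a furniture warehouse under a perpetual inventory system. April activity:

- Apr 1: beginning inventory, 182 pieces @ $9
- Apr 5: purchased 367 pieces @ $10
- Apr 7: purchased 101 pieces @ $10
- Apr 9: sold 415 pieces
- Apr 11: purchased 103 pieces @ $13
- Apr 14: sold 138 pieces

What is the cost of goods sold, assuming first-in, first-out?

COGS = $5,348

Apr 9, 415 sold [FIFO — oldest first]: 182 @ $9 + 233 @ $10 = $3,968
Apr 14, 138 sold [FIFO — oldest first]: 134 @ $10 + 4 @ $10 = $1,380
Total COGS = $3,968 + $1,380 = $5,348
Ending inventory: 97 @ $10 + 103 @ $13 = $2,309
Check: goods available $7,657 = COGS $5,348 + ending $2,309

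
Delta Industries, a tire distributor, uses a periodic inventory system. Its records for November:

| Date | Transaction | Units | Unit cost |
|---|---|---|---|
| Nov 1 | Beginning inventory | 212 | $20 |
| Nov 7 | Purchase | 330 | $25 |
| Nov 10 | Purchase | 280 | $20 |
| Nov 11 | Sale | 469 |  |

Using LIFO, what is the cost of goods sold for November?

COGS = $10,325

Nov 11, 469 sold [LIFO — newest first]: 280 @ $20 + 189 @ $25 = $10,325
Ending inventory: 212 @ $20 + 141 @ $25 = $7,765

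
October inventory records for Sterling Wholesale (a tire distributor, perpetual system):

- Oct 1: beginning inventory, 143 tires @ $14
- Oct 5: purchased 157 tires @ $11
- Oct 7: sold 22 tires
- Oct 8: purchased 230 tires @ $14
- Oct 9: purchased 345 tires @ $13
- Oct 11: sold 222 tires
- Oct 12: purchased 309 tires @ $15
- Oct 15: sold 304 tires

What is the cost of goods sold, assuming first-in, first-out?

COGS = $7,183

Oct 7, 22 sold [FIFO — oldest first]: 22 @ $14 = $308
Oct 11, 222 sold [FIFO — oldest first]: 121 @ $14 + 101 @ $11 = $2,805
Oct 15, 304 sold [FIFO — oldest first]: 56 @ $11 + 230 @ $14 + 18 @ $13 = $4,070
Total COGS = $308 + $2,805 + $4,070 = $7,183
Ending inventory: 327 @ $13 + 309 @ $15 = $8,886
Check: goods available $16,069 = COGS $7,183 + ending $8,886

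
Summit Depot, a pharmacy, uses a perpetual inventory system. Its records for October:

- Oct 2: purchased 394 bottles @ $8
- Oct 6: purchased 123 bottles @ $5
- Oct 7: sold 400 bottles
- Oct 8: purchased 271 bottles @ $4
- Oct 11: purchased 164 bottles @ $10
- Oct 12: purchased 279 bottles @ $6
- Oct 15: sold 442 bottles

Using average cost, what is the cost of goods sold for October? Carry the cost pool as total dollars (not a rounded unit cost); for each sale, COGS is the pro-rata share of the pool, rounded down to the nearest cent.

After Oct 2: 394 on hand, pool $3,152.00 (≈ $8.0000 each)
After Oct 6: 517 on hand, pool $3,767.00 (≈ $7.2863 each)
Oct 7, sell 400: 400/517 × $3,767.00 → $2,914.50
After Oct 8: 388 on hand, pool $1,936.50 (≈ $4.9910 each)
After Oct 11: 552 on hand, pool $3,576.50 (≈ $6.4792 each)
After Oct 12: 831 on hand, pool $5,250.50 (≈ $6.3183 each)
Oct 15, sell 442: 442/831 × $5,250.50 → $2,792.68
Total COGS = $2,914.50 + $2,792.68 = $5,707.18
Ending inventory (cost pool remaining) = $2,457.82
Check: goods available $8,165.00 = COGS $5,707.18 + ending $2,457.82

COGS = $5,707.18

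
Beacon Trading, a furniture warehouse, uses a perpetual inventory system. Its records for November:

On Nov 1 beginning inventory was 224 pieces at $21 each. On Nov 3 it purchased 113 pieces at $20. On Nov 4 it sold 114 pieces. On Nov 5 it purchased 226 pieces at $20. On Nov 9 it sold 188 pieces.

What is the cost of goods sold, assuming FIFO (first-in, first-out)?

COGS = $6,264

Nov 4, 114 sold [FIFO — oldest first]: 114 @ $21 = $2,394
Nov 9, 188 sold [FIFO — oldest first]: 110 @ $21 + 78 @ $20 = $3,870
Total COGS = $2,394 + $3,870 = $6,264
Ending inventory: 35 @ $20 + 226 @ $20 = $5,220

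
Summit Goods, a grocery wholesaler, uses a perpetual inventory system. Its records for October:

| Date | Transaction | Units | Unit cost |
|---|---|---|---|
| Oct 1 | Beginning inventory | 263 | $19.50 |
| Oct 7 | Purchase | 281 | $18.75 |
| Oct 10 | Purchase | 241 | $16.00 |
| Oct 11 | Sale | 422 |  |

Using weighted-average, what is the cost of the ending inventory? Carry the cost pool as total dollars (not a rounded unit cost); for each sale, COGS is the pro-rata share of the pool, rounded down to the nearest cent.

After Oct 1: 263 on hand, pool $5,128.50 (≈ $19.5000 each)
After Oct 7: 544 on hand, pool $10,397.25 (≈ $19.1126 each)
After Oct 10: 785 on hand, pool $14,253.25 (≈ $18.1570 each)
Oct 11, sell 422: 422/785 × $14,253.25 → $7,662.25
Ending inventory (cost pool remaining) = $6,591.00

Ending inventory = $6,591.00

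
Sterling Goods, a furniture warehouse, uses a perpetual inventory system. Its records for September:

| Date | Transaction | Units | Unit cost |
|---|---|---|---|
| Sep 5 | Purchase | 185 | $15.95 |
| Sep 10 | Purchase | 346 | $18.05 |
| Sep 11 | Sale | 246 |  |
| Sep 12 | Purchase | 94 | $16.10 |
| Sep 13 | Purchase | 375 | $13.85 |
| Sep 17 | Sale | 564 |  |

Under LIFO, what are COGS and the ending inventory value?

Sep 11, 246 sold [LIFO — newest first]: 246 @ $18.05 = $4,440.30
Sep 17, 564 sold [LIFO — newest first]: 375 @ $13.85 + 94 @ $16.10 + 95 @ $18.05 = $8,421.90
Total COGS = $4,440.30 + $8,421.90 = $12,862.20
Ending inventory: 185 @ $15.95 + 5 @ $18.05 = $3,041.00

COGS = $12,862.20; ending inventory = $3,041.00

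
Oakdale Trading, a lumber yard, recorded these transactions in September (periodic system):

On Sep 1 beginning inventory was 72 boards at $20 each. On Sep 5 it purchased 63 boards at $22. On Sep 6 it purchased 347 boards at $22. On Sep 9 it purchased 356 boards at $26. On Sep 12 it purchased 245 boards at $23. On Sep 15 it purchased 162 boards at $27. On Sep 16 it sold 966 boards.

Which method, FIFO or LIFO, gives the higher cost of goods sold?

FIFO COGS: 72 @ $20 + 63 @ $22 + 347 @ $22 + 356 @ $26 + 128 @ $23 = $22,660
LIFO COGS: 162 @ $27 + 245 @ $23 + 356 @ $26 + 203 @ $22 = $23,731

LIFO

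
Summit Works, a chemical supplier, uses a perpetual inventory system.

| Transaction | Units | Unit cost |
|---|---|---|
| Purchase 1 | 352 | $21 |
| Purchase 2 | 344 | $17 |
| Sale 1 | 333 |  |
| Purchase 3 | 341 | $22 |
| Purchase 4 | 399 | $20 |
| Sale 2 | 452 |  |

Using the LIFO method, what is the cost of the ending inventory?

Ending inventory = $13,915

Sale 1 (333) [LIFO — newest first]: 333 @ $17 = $5,661
Sale 2 (452) [LIFO — newest first]: 399 @ $20 + 53 @ $22 = $9,146
Total COGS = $5,661 + $9,146 = $14,807
Ending inventory: 352 @ $21 + 11 @ $17 + 288 @ $22 = $13,915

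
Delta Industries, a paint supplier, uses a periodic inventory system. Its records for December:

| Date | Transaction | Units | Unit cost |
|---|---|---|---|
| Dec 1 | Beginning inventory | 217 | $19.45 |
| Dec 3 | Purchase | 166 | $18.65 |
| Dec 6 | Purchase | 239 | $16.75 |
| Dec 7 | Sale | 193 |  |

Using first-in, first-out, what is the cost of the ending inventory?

Dec 7, 193 sold [FIFO — oldest first]: 193 @ $19.45 = $3,753.85
Ending inventory: 24 @ $19.45 + 166 @ $18.65 + 239 @ $16.75 = $7,565.95
Check: goods available $11,319.80 = COGS $3,753.85 + ending $7,565.95

Ending inventory = $7,565.95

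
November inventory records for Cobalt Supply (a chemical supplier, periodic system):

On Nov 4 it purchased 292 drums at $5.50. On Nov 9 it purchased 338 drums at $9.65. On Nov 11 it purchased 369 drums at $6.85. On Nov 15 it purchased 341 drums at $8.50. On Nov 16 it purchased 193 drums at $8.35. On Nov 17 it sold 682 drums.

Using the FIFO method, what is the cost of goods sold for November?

Nov 17, 682 sold [FIFO — oldest first]: 292 @ $5.50 + 338 @ $9.65 + 52 @ $6.85 = $5,223.90
Ending inventory: 317 @ $6.85 + 341 @ $8.50 + 193 @ $8.35 = $6,681.50

COGS = $5,223.90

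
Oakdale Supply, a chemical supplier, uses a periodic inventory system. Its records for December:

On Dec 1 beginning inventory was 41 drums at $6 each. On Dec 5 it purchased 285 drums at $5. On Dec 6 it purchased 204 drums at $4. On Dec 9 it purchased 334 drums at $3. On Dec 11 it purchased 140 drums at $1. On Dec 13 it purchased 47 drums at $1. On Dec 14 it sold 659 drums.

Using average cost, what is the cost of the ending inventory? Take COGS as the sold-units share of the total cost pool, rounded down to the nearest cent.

Ending inventory = $1,371.07

Dec 14, sell 659: 659/1051 × $3,676.00 → $2,304.93
Ending inventory (cost pool remaining) = $1,371.07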